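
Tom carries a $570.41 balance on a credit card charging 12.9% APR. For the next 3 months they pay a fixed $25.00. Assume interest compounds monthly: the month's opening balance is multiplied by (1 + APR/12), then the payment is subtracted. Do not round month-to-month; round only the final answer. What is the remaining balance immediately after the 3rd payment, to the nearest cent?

Monthly rate r = 12.9%/12 = 1.075% = 0.01075.
Each month: B ← B·(1+r) − $25.00.
Month 1: interest $6.13; balance after payment $551.54.
Month 2: interest $5.93; balance after payment $532.47.
Month 3: interest $5.72; balance after payment $513.20.

$513.20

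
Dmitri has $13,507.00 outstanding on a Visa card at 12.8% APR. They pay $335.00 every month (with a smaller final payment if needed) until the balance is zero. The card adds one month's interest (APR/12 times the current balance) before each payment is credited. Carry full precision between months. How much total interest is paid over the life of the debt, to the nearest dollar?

Monthly rate r = 12.8%/12 = 1.06667% = 0.0106667.
Payoff takes n = ⌈−ln(1 − rB₀/P)/ln(1+r)⌉ = ⌈52.991⌉ = 53 payments; the last is $332.13.
Total paid = 52·$335.00 + $332.13 = $17,752.13.
Total interest = total paid − principal = $17,752.13 − $13,507.00 = $4,245.13.

$4,245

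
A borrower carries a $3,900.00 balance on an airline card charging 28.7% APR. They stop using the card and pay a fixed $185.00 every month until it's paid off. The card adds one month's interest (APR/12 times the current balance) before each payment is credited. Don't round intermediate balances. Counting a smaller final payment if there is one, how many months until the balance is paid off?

30 payments

Monthly rate r = 28.7%/12 = 2.39167% = 0.0239167.
Recurrence: B ← B·(1+r) − $185.00.
Month 1: interest $93.27; balance after payment $3,808.28.
Month 2: interest $91.08; balance after payment $3,714.36.
Closed form: n = −ln(1 − rB₀/P)/ln(1+r) = −ln(0.49581)/ln(1.02392) ≈ 29.683, so the balance reaches zero during payment 30.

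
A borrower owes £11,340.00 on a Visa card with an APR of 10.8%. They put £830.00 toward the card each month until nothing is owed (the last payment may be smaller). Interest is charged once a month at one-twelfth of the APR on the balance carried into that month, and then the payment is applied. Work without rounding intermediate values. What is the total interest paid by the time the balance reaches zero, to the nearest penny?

£815.43

Monthly rate r = 10.8%/12 = 0.9% = 0.009.
Payoff takes n = ⌈−ln(1 − rB₀/P)/ln(1+r)⌉ = ⌈14.644⌉ = 15 payments; the last is £535.43.
Total paid = 14·£830.00 + £535.43 = £12,155.43.
Total interest = total paid − principal = £12,155.43 − £11,340.00 = £815.43.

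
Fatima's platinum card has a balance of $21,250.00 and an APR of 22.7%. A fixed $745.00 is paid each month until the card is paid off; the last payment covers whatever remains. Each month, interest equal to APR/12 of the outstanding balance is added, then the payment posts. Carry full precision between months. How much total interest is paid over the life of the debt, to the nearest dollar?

Monthly rate r = 22.7%/12 = 1.89167% = 0.0189167.
Payoff takes n = ⌈−ln(1 − rB₀/P)/ln(1+r)⌉ = ⌈41.387⌉ = 42 payments; the last is $290.05.
Total paid = 41·$745.00 + $290.05 = $30,835.05.
Total interest = total paid − principal = $30,835.05 − $21,250.00 = $9,585.05.

$9,585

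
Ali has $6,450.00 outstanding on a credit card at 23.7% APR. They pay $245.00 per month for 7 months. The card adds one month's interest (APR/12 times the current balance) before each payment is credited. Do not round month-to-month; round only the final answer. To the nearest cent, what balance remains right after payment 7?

$5,576.29

Monthly rate r = 23.7%/12 = 1.975% = 0.01975.
Each month: B ← B·(1+r) − $245.00.
Month 1: interest $127.39; balance after payment $6,332.39.
Month 2: interest $125.06; balance after payment $6,212.45.
Month 3: interest $122.70; balance after payment $6,090.15.
Month 4: interest $120.28; balance after payment $5,965.43.
Month 5: interest $117.82; balance after payment $5,838.25.
Month 6: interest $115.31; balance after payment $5,708.55.
Month 7: interest $112.74; balance after payment $5,576.29.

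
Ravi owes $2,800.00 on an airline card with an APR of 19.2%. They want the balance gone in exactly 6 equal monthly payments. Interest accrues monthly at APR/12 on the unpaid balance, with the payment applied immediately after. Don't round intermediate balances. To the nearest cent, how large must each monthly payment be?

Monthly rate r = 19.2%/12 = 1.6% = 0.016.
Level-payment amortization: P = B₀·r / (1 − (1+r)^(−n)) = 2800.00·0.016 / (1 − 1.016^(−6)).
Denominator 1 − (1+r)^(−6) = 0.0908453752.
P = 44.8 / 0.0908453752 ≈ 493.15.

$493.15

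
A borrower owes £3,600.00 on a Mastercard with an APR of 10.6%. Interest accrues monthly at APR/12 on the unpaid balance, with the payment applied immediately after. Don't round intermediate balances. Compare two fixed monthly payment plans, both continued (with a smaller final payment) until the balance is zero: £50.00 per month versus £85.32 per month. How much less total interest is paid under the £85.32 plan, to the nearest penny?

£1,221.31

Monthly rate r = 10.6%/12 = 0.883333% = 0.00883333.
At £50.00/mo: n = ⌈−ln(1 − rB₀/P)/ln(1+r)⌉ = 115 payments (last £45.63); total interest = total paid − £3,600.00 = £2,145.63.
At £85.32/mo: 54 payments (last £2.36); total interest £924.32.
Interest saved = £2,145.63 − £924.32 = £1,221.31.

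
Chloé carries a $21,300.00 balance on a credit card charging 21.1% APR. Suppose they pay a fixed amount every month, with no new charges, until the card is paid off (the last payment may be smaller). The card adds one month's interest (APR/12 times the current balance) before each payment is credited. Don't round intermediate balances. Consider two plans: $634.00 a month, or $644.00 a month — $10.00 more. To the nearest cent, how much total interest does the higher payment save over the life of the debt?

$307.35

Monthly rate r = 21.1%/12 = 1.75833% = 0.0175833.
At $634.00/mo: n = ⌈−ln(1 − rB₀/P)/ln(1+r)⌉ = 52 payments (last $162.23); total interest = total paid − $21,300.00 = $11,196.23.
At $644.00/mo: 50 payments (last $632.88); total interest $10,888.88.
Interest saved = $11,196.23 − $10,888.88 = $307.35.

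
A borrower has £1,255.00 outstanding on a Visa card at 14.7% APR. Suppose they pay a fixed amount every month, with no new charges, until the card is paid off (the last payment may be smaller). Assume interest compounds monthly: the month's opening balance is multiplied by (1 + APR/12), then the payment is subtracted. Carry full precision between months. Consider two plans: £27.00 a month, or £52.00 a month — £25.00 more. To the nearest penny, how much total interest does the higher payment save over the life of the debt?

£371.58

Monthly rate r = 14.7%/12 = 1.225% = 0.01225.
At £27.00/mo: n = ⌈−ln(1 − rB₀/P)/ln(1+r)⌉ = 70 payments (last £5.47); total interest = total paid − £1,255.00 = £613.47.
At £52.00/mo: 29 payments (last £40.89); total interest £241.89.
Interest saved = £613.47 − £241.89 = £371.58.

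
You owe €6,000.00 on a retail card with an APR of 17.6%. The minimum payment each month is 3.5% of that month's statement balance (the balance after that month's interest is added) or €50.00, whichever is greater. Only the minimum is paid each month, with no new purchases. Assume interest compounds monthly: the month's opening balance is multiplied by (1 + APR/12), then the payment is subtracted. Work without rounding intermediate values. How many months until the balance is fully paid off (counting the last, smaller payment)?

106 months

Monthly rate r = 17.6%/12 = 1.46667% = 0.0146667.
While 3.5% of the post-interest balance exceeds €50.00, each month B ← (B·(1+r))·(1 − 0.035), i.e. B shrinks by the factor (1+r)·0.965 = 0.97915.
This holds for months 1–69. Entering month 70 the balance is €1,402.33; 3.5% of the post-interest balance is now below €50.00, so the flat €50.00 minimum applies from here.
From month 70 a fixed €50.00 at rate r clears €1,402.33 in 37 more payments. Total: 69 + 37 = 106 months.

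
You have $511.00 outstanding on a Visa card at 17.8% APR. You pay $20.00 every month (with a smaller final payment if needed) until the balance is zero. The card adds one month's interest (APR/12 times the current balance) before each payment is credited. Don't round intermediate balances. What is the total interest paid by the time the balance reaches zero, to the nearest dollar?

Monthly rate r = 17.8%/12 = 1.48333% = 0.0148333.
Payoff takes n = ⌈−ln(1 − rB₀/P)/ln(1+r)⌉ = ⌈32.355⌉ = 33 payments; the last is $7.14.
Total paid = 32·$20.00 + $7.14 = $647.14.
Total interest = total paid − principal = $647.14 − $511.00 = $136.14.

$136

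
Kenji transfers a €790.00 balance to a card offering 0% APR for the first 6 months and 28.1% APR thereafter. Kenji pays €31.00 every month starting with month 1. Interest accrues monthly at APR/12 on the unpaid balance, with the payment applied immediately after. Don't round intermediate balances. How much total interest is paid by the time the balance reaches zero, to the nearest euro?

Promo months 1–6 at r₀ = 0%/12 = 0; months 7+ at r₁ = 28.1%/12 = 0.0234167.
After month 6 (no interest yet): B = €790.00 − 6·€31.00 = €604.00.
Then at r₁ with €31.00/mo: n₂ = −ln(1 − r₁·B/P)/ln(1+r₁) ≈ 26.32 → 27 more payments.
Total paid = 32·€31.00 + €10.05 = €1,002.05; interest = €1,002.05 − €790.00 = €212.05.

€212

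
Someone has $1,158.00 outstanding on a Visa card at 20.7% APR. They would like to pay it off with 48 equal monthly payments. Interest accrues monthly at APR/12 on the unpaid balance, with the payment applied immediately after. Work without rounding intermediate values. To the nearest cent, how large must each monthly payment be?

$35.67

Monthly rate r = 20.7%/12 = 1.725% = 0.01725.
Level-payment amortization: P = B₀·r / (1 − (1+r)^(−n)) = 1158.00·0.01725 / (1 − 1.01725^(−48)).
Denominator 1 − (1+r)^(−48) = 0.559981972.
P = 19.9755 / 0.559981972 ≈ 35.67.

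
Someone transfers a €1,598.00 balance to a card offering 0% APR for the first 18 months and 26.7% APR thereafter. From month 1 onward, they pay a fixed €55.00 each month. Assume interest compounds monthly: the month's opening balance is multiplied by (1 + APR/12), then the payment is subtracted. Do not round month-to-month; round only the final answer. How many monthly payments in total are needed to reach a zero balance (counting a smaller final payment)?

Promo months 1–18 at r₀ = 0%/12 = 0; months 19+ at r₁ = 26.7%/12 = 0.02225.
After month 18 (no interest yet): B = €1,598.00 − 18·€55.00 = €608.00.
Then at r₁ with €55.00/mo: n₂ = −ln(1 − r₁·B/P)/ln(1+r₁) ≈ 12.83 → 13 more payments.

31 months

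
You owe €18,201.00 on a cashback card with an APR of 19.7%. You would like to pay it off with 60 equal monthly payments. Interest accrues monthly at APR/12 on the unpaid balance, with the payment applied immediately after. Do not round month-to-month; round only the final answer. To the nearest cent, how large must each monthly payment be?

Monthly rate r = 19.7%/12 = 1.64167% = 0.0164167.
Level-payment amortization: P = B₀·r / (1 − (1+r)^(−n)) = 18201.00·0.0164167 / (1 − 1.01642^(−60)).
Denominator 1 − (1+r)^(−60) = 0.623562107.
P = 298.8 / 0.623562107 ≈ 479.18.

€479.18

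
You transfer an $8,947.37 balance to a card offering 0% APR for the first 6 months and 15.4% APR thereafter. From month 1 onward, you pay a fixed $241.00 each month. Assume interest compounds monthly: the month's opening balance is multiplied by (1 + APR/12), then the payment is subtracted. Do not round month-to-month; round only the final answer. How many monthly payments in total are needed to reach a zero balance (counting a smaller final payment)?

Promo months 1–6 at r₀ = 0%/12 = 0; months 7+ at r₁ = 15.4%/12 = 0.0128333.
After month 6 (no interest yet): B = $8,947.37 − 6·$241.00 = $7,501.37.
Then at r₁ with $241.00/mo: n₂ = −ln(1 − r₁·B/P)/ln(1+r₁) ≈ 39.99 → 40 more payments.

46 payments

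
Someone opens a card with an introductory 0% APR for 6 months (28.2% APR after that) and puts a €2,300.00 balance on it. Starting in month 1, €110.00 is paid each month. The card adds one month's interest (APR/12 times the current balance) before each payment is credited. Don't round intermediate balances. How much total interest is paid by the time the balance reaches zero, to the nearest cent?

Promo months 1–6 at r₀ = 0%/12 = 0; months 7+ at r₁ = 28.2%/12 = 0.0235.
After month 6 (no interest yet): B = €2,300.00 − 6·€110.00 = €1,640.00.
Then at r₁ with €110.00/mo: n₂ = −ln(1 − r₁·B/P)/ln(1+r₁) ≈ 18.57 → 19 more payments.
Total paid = 24·€110.00 + €63.00 = €2,703.00; interest = €2,703.00 − €2,300.00 = €403.00.

€403.00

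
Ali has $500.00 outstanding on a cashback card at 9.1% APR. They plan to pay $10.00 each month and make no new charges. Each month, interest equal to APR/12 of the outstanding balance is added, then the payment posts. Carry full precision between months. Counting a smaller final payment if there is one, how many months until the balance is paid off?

64 payments

Monthly rate r = 9.1%/12 = 0.758333% = 0.00758333.
Recurrence: B ← B·(1+r) − $10.00.
Month 1: interest $3.79; balance after payment $493.79.
Month 2: interest $3.74; balance after payment $487.54.
Closed form: n = −ln(1 − rB₀/P)/ln(1+r) = −ln(0.62083)/ln(1.00758) ≈ 63.099, so the balance reaches zero during payment 64.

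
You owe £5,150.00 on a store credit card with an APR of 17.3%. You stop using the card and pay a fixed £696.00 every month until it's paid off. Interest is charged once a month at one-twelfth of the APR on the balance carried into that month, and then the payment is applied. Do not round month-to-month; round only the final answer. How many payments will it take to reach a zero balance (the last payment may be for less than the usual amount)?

Monthly rate r = 17.3%/12 = 1.44167% = 0.0144167.
Recurrence: B ← B·(1+r) − £696.00.
Month 1: interest £74.25; balance after payment £4,528.25.
Month 2: interest £65.28; balance after payment £3,897.53.
Closed form: n = −ln(1 − rB₀/P)/ln(1+r) = −ln(0.89332)/ln(1.01442) ≈ 7.881, so the balance reaches zero during payment 8.

8 months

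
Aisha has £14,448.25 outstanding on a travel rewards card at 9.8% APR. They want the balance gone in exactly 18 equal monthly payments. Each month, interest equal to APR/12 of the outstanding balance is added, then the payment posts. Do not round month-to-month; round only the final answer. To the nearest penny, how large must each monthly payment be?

£866.39

Monthly rate r = 9.8%/12 = 0.816667% = 0.00816667.
Level-payment amortization: P = B₀·r / (1 − (1+r)^(−n)) = 14448.25·0.00816667 / (1 − 1.00817^(−18)).
Denominator 1 − (1+r)^(−18) = 0.136190481.
P = 117.994 / 0.136190481 ≈ 866.39.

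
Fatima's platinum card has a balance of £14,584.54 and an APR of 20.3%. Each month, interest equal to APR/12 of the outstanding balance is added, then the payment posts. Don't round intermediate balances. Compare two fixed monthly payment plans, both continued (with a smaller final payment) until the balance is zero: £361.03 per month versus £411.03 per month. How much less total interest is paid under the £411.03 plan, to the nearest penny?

£2,284.58

Monthly rate r = 20.3%/12 = 1.69167% = 0.0169167.
At £361.03/mo: n = ⌈−ln(1 − rB₀/P)/ln(1+r)⌉ = 69 payments (last £202.00); total interest = total paid − £14,584.54 = £10,167.50.
At £411.03/mo: 55 payments (last £271.84); total interest £7,882.92.
Interest saved = £10,167.50 − £7,882.92 = £2,284.58.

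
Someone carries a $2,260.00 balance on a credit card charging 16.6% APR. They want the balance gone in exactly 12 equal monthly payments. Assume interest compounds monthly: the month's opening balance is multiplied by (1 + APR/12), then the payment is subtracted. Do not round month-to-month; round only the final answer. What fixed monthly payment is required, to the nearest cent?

$205.69

Monthly rate r = 16.6%/12 = 1.38333% = 0.0138333.
Level-payment amortization: P = B₀·r / (1 − (1+r)^(−n)) = 2260.00·0.0138333 / (1 − 1.01383^(−12)).
Denominator 1 − (1+r)^(−12) = 0.151989544.
P = 31.2633 / 0.151989544 ≈ 205.69.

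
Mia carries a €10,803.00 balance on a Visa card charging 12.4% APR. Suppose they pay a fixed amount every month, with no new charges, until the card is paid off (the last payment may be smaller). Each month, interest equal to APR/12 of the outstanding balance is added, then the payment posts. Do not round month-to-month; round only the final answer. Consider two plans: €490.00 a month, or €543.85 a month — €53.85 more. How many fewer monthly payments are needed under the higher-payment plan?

3 fewer payments

Monthly rate r = 12.4%/12 = 1.03333% = 0.0103333.
At €490.00/mo: n = ⌈−ln(1 − rB₀/P)/ln(1+r)⌉ = 26 payments (last €73.14); total interest = total paid − €10,803.00 = €1,520.14.
At €543.85/mo: 23 payments (last €189.72); total interest €1,351.42.
Payments saved = 26 − 23 = 3.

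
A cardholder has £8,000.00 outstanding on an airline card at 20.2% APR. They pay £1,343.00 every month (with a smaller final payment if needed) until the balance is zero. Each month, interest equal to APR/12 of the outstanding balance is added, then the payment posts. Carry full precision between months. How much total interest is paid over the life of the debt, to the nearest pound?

£503

Monthly rate r = 20.2%/12 = 1.68333% = 0.0168333.
Payoff takes n = ⌈−ln(1 − rB₀/P)/ln(1+r)⌉ = ⌈6.330⌉ = 7 payments; the last is £445.33.
Total paid = 6·£1,343.00 + £445.33 = £8,503.33.
Total interest = total paid − principal = £8,503.33 − £8,000.00 = £503.33.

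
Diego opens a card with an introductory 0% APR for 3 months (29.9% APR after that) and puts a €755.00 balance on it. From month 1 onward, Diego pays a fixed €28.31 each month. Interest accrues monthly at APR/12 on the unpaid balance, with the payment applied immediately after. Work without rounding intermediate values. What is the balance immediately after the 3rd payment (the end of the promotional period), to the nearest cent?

Promo months 1–3 at r₀ = 0%/12 = 0; months 4+ at r₁ = 29.9%/12 = 0.0249167.
After month 3 (no interest yet): B = €755.00 − 3·€28.31 = €670.07.

€670.07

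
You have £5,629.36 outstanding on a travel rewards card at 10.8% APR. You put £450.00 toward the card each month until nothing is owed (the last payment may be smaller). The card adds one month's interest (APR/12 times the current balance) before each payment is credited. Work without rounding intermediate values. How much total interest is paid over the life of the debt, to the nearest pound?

£370

Monthly rate r = 10.8%/12 = 0.9% = 0.009.
Payoff takes n = ⌈−ln(1 − rB₀/P)/ln(1+r)⌉ = ⌈13.331⌉ = 14 payments; the last is £149.53.
Total paid = 13·£450.00 + £149.53 = £5,999.53.
Total interest = total paid − principal = £5,999.53 − £5,629.36 = £370.17.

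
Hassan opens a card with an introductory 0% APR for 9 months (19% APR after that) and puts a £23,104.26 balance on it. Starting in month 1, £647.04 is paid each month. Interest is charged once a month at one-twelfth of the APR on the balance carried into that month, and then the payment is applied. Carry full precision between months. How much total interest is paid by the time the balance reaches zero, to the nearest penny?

Promo months 1–9 at r₀ = 0%/12 = 0; months 10+ at r₁ = 19%/12 = 0.0158333.
After month 9 (no interest yet): B = £23,104.26 − 9·£647.04 = £17,280.90.
Then at r₁ with £647.04/mo: n₂ = −ln(1 − r₁·B/P)/ln(1+r₁) ≈ 34.99 → 35 more payments.
Total paid = 43·£647.04 + £641.47 = £28,464.19; interest = £28,464.19 − £23,104.26 = £5,359.93.

£5,359.93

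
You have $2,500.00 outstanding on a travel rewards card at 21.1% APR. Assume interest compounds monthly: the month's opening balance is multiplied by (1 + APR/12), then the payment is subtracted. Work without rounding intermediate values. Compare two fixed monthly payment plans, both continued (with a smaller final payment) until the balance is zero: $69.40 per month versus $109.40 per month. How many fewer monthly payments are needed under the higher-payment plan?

Monthly rate r = 21.1%/12 = 1.75833% = 0.0175833.
At $69.40/mo: n = ⌈−ln(1 − rB₀/P)/ln(1+r)⌉ = 58 payments (last $39.80); total interest = total paid − $2,500.00 = $1,495.60.
At $109.40/mo: 30 payments (last $52.75); total interest $725.35.
Payments saved = 58 − 30 = 28.

28 fewer payments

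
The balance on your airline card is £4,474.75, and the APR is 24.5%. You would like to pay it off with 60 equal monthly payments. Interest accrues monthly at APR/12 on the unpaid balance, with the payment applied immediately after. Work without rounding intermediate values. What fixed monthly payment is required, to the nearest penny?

Monthly rate r = 24.5%/12 = 2.04167% = 0.0204167.
Level-payment amortization: P = B₀·r / (1 − (1+r)^(−n)) = 4474.75·0.0204167 / (1 − 1.02042^(−60)).
Denominator 1 − (1+r)^(−60) = 0.702595596.
P = 91.3595 / 0.702595596 ≈ 130.03.

£130.03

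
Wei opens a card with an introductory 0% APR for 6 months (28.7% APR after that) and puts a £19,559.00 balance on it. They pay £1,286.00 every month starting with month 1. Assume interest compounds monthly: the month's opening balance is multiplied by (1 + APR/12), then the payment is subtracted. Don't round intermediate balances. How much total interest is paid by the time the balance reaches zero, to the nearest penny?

Promo months 1–6 at r₀ = 0%/12 = 0; months 7+ at r₁ = 28.7%/12 = 0.0239167.
After month 6 (no interest yet): B = £19,559.00 − 6·£1,286.00 = £11,843.00.
Then at r₁ with £1,286.00/mo: n₂ = −ln(1 − r₁·B/P)/ln(1+r₁) ≈ 10.53 → 11 more payments.
Total paid = 16·£1,286.00 + £680.33 = £21,256.33; interest = £21,256.33 − £19,559.00 = £1,697.33.

£1,697.33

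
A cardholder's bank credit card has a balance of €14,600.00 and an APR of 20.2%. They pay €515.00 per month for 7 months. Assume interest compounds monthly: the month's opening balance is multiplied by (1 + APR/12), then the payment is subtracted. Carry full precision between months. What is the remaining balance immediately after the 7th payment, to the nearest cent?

Monthly rate r = 20.2%/12 = 1.68333% = 0.0168333.
Each month: B ← B·(1+r) − €515.00.
Month 1: interest €245.77; balance after payment €14,330.77.
Month 2: interest €241.23; balance after payment €14,057.00.
Month 3: interest €236.63; balance after payment €13,778.63.
Month 4: interest €231.94; balance after payment €13,495.57.
Month 5: interest €227.18; balance after payment €13,207.74.
Month 6: interest €222.33; balance after payment €12,915.07.
Month 7: interest €217.40; balance after payment €12,617.48.

€12,617.48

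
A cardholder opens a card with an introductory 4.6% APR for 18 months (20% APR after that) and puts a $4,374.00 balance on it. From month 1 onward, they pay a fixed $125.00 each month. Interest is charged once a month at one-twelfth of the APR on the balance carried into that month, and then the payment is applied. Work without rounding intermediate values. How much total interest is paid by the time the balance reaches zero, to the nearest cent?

$735.03

Promo months 1–18 at r₀ = 4.6%/12 = 0.00383333; months 19+ at r₁ = 20%/12 = 0.0166667.
After month 18: iterate B ← B·(1+r₀) − $125.00 for 18 months → $2,361.01.
Then at r₁ with $125.00/mo: n₂ = −ln(1 − r₁·B/P)/ln(1+r₁) ≈ 22.87 → 23 more payments.
Total paid = 40·$125.00 + $109.03 = $5,109.03; interest = $5,109.03 − $4,374.00 = $735.03.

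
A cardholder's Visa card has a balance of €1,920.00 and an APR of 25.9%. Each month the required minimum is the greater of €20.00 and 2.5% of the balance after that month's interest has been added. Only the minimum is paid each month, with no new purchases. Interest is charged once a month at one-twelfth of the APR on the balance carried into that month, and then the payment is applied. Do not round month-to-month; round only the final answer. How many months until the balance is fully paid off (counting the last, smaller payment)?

Monthly rate r = 25.9%/12 = 2.15833% = 0.0215833.
While 2.5% of the post-interest balance exceeds €20.00, each month B ← (B·(1+r))·(1 − 0.025), i.e. B shrinks by the factor (1+r)·0.975 = 0.99604.
This holds for months 1–227. Entering month 228 the balance is €780.73; 2.5% of the post-interest balance is now below €20.00, so the flat €20.00 minimum applies from here.
From month 228 a fixed €20.00 at rate r clears €780.73 in 87 more payments. Total: 227 + 87 = 314 months.

314 months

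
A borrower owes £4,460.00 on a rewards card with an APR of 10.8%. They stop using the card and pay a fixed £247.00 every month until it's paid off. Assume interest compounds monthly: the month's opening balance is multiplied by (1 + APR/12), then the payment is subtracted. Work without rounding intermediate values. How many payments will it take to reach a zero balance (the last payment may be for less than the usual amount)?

20 months

Monthly rate r = 10.8%/12 = 0.9% = 0.009.
Recurrence: B ← B·(1+r) − £247.00.
Month 1: interest £40.14; balance after payment £4,253.14.
Month 2: interest £38.28; balance after payment £4,044.42.
Closed form: n = −ln(1 − rB₀/P)/ln(1+r) = −ln(0.83749)/ln(1.009) ≈ 19.794, so the balance reaches zero during payment 20.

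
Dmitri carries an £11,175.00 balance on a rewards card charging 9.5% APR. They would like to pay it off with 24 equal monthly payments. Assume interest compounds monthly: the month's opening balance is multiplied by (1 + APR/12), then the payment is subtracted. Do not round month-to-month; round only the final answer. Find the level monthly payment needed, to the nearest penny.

£513.09

Monthly rate r = 9.5%/12 = 0.791667% = 0.00791667.
Level-payment amortization: P = B₀·r / (1 − (1+r)^(−n)) = 11175.00·0.00791667 / (1 − 1.00792^(−24)).
Denominator 1 − (1+r)^(−24) = 0.172421955.
P = 88.4688 / 0.172421955 ≈ 513.09.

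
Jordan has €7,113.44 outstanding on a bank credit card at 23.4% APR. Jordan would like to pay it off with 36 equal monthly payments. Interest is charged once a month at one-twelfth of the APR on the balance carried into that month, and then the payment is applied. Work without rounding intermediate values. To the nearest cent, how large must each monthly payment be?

Monthly rate r = 23.4%/12 = 1.95% = 0.0195.
Level-payment amortization: P = B₀·r / (1 − (1+r)^(−n)) = 7113.44·0.0195 / (1 − 1.0195^(−36)).
Denominator 1 − (1+r)^(−36) = 0.501046911.
P = 138.712 / 0.501046911 ≈ 276.84.

€276.84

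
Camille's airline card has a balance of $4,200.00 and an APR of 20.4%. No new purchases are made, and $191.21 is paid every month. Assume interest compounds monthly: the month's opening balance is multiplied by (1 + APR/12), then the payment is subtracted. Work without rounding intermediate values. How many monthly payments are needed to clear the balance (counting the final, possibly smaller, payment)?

Monthly rate r = 20.4%/12 = 1.7% = 0.017.
Recurrence: B ← B·(1+r) − $191.21.
Month 1: interest $71.40; balance after payment $4,080.19.
Month 2: interest $69.36; balance after payment $3,958.34.
Closed form: n = −ln(1 − rB₀/P)/ln(1+r) = −ln(0.62659)/ln(1.017) ≈ 27.731, so the balance reaches zero during payment 28.

28 payments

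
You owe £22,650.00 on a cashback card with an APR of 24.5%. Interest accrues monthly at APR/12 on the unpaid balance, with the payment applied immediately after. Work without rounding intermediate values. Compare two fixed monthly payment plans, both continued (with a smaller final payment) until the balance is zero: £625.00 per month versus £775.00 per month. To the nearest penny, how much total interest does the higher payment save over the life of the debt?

£6,825.70

Monthly rate r = 24.5%/12 = 2.04167% = 0.0204167.
At £625.00/mo: n = ⌈−ln(1 − rB₀/P)/ln(1+r)⌉ = 67 payments (last £396.07); total interest = total paid − £22,650.00 = £18,996.07.
At £775.00/mo: 45 payments (last £720.37); total interest £12,170.37.
Interest saved = £18,996.07 − £12,170.37 = £6,825.70.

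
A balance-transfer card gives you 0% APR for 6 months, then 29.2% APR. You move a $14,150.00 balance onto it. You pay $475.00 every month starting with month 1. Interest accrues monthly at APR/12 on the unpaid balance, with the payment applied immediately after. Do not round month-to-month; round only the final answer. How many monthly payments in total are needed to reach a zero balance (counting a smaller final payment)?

Promo months 1–6 at r₀ = 0%/12 = 0; months 7+ at r₁ = 29.2%/12 = 0.0243333.
After month 6 (no interest yet): B = $14,150.00 − 6·$475.00 = $11,300.00.
Then at r₁ with $475.00/mo: n₂ = −ln(1 − r₁·B/P)/ln(1+r₁) ≈ 35.97 → 36 more payments.

42 payments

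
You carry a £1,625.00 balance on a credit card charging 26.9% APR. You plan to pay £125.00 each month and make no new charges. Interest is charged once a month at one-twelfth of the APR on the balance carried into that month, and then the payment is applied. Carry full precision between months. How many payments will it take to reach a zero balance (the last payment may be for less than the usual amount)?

Monthly rate r = 26.9%/12 = 2.24167% = 0.0224167.
Recurrence: B ← B·(1+r) − £125.00.
Month 1: interest £36.43; balance after payment £1,536.43.
Month 2: interest £34.44; balance after payment £1,445.87.
Closed form: n = −ln(1 − rB₀/P)/ln(1+r) = −ln(0.70858)/ln(1.02242) ≈ 15.539, so the balance reaches zero during payment 16.

16 months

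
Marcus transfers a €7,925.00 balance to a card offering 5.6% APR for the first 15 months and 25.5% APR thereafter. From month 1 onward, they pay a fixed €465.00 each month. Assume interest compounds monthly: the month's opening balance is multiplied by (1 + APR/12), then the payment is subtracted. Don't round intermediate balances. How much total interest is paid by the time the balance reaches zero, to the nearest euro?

€395

Promo months 1–15 at r₀ = 5.6%/12 = 0.00466667; months 16+ at r₁ = 25.5%/12 = 0.02125.
After month 15: iterate B ← B·(1+r₀) − €465.00 for 15 months → €1,290.72.
Then at r₁ with €465.00/mo: n₂ = −ln(1 − r₁·B/P)/ln(1+r₁) ≈ 2.89 → 3 more payments.
Total paid = 17·€465.00 + €414.91 = €8,319.91; interest = €8,319.91 − €7,925.00 = €394.91.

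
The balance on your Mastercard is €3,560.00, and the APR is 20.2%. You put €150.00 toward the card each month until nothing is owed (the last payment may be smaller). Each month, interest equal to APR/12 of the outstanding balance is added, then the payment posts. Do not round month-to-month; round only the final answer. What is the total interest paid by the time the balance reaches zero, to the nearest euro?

Monthly rate r = 20.2%/12 = 1.68333% = 0.0168333.
Payoff takes n = ⌈−ln(1 − rB₀/P)/ln(1+r)⌉ = ⌈30.552⌉ = 31 payments; the last is €83.11.
Total paid = 30·€150.00 + €83.11 = €4,583.11.
Total interest = total paid − principal = €4,583.11 − €3,560.00 = €1,023.11.

€1,023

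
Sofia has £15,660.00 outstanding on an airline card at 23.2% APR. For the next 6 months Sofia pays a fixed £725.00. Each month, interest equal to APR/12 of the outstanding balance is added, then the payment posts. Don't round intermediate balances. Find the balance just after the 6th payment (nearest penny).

Monthly rate r = 23.2%/12 = 1.93333% = 0.0193333.
Each month: B ← B·(1+r) − £725.00.
Month 1: interest £302.76; balance after payment £15,237.76.
Month 2: interest £294.60; balance after payment £14,807.36.
Month 3: interest £286.28; balance after payment £14,368.63.
Month 4: interest £277.79; balance after payment £13,921.43.
Month 5: interest £269.15; balance after payment £13,465.57.
Month 6: interest £260.33; balance after payment £13,000.91.

£13,000.91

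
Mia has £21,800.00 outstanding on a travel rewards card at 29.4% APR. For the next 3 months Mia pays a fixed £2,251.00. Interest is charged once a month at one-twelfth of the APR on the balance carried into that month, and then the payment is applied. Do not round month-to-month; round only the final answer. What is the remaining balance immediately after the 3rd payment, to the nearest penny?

Monthly rate r = 29.4%/12 = 2.45% = 0.0245.
Each month: B ← B·(1+r) − £2,251.00.
Month 1: interest £534.10; balance after payment £20,083.10.
Month 2: interest £492.04; balance after payment £18,324.14.
Month 3: interest £448.94; balance after payment £16,522.08.

£16,522.08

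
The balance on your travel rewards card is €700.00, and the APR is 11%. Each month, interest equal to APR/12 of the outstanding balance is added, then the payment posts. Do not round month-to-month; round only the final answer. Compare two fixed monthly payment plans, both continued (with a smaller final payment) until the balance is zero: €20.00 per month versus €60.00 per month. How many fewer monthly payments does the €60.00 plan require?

Monthly rate r = 11%/12 = 0.916667% = 0.00916667.
At €20.00/mo: n = ⌈−ln(1 − rB₀/P)/ln(1+r)⌉ = 43 payments (last €8.01); total interest = total paid − €700.00 = €148.01.
At €60.00/mo: 13 payments (last €23.79); total interest €43.79.
Payments saved = 43 − 13 = 30.

30 fewer payments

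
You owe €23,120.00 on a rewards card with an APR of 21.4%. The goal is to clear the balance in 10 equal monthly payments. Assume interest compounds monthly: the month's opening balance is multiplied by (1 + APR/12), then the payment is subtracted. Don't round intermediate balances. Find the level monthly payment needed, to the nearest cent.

€2,544.78

Monthly rate r = 21.4%/12 = 1.78333% = 0.0178333.
Level-payment amortization: P = B₀·r / (1 − (1+r)^(−n)) = 23120.00·0.0178333 / (1 − 1.01783^(−10)).
Denominator 1 − (1+r)^(−10) = 0.162020675.
P = 412.307 / 0.162020675 ≈ 2544.78.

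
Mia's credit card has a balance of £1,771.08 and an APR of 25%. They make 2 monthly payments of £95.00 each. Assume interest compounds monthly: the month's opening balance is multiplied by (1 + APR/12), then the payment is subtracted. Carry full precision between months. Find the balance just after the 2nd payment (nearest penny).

£1,653.66

Monthly rate r = 25%/12 = 2.08333% = 0.0208333.
Each month: B ← B·(1+r) − £95.00.
Month 1: interest £36.90; balance after payment £1,712.98.
Month 2: interest £35.69; balance after payment £1,653.66.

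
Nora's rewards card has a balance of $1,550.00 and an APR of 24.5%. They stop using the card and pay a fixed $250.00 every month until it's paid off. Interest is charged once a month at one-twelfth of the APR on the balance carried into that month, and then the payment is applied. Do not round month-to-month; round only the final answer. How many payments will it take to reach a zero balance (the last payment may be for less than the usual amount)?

Monthly rate r = 24.5%/12 = 2.04167% = 0.0204167.
Recurrence: B ← B·(1+r) − $250.00.
Month 1: interest $31.65; balance after payment $1,331.65.
Month 2: interest $27.19; balance after payment $1,108.83.
Closed form: n = −ln(1 − rB₀/P)/ln(1+r) = −ln(0.87342)/ln(1.02042) ≈ 6.696, so the balance reaches zero during payment 7.

7 months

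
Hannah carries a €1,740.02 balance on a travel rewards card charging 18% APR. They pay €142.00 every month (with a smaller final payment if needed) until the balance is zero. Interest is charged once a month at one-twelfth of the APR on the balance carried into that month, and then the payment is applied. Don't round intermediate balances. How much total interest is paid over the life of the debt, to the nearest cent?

€197.31

Monthly rate r = 18%/12 = 1.5% = 0.015.
Payoff takes n = ⌈−ln(1 − rB₀/P)/ln(1+r)⌉ = ⌈13.641⌉ = 14 payments; the last is €91.33.
Total paid = 13·€142.00 + €91.33 = €1,937.33.
Total interest = total paid − principal = €1,937.33 − €1,740.02 = €197.31.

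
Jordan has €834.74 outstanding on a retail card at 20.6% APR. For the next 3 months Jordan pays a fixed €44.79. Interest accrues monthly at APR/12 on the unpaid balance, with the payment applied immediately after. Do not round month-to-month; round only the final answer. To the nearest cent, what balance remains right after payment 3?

Monthly rate r = 20.6%/12 = 1.71667% = 0.0171667.
Each month: B ← B·(1+r) − €44.79.
Month 1: interest €14.33; balance after payment €804.28.
Month 2: interest €13.81; balance after payment €773.30.
Month 3: interest €13.27; balance after payment €741.78.

€741.78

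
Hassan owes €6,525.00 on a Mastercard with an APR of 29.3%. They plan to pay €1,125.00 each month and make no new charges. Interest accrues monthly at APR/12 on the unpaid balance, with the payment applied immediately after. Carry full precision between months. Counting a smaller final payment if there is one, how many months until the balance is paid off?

7 payments

Monthly rate r = 29.3%/12 = 2.44167% = 0.0244167.
Recurrence: B ← B·(1+r) − €1,125.00.
Month 1: interest €159.32; balance after payment €5,559.32.
Month 2: interest €135.74; balance after payment €4,570.06.
Closed form: n = −ln(1 − rB₀/P)/ln(1+r) = −ln(0.85838)/ln(1.02442) ≈ 6.330, so the balance reaches zero during payment 7.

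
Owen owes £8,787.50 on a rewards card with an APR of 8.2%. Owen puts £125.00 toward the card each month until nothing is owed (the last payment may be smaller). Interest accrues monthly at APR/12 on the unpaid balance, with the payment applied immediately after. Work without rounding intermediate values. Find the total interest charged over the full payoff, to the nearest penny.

Monthly rate r = 8.2%/12 = 0.683333% = 0.00683333.
Payoff takes n = ⌈−ln(1 − rB₀/P)/ln(1+r)⌉ = ⌈96.131⌉ = 97 payments; the last is £16.48.
Total paid = 96·£125.00 + £16.48 = £12,016.48.
Total interest = total paid − principal = £12,016.48 − £8,787.50 = £3,228.98.

£3,228.98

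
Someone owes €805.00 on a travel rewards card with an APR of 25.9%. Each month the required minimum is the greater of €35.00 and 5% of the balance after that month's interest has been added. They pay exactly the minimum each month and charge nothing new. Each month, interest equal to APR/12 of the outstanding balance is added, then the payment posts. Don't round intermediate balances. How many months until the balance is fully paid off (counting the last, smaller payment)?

Monthly rate r = 25.9%/12 = 2.15833% = 0.0215833.
While 5% of the post-interest balance exceeds €35.00, each month B ← (B·(1+r))·(1 − 0.05), i.e. B shrinks by the factor (1+r)·0.95 = 0.9705.
This holds for months 1–6. Entering month 7 the balance is €672.64; 5% of the post-interest balance is now below €35.00, so the flat €35.00 minimum applies from here.
From month 7 a fixed €35.00 at rate r clears €672.64 in 26 more payments. Total: 6 + 26 = 32 months.

32 months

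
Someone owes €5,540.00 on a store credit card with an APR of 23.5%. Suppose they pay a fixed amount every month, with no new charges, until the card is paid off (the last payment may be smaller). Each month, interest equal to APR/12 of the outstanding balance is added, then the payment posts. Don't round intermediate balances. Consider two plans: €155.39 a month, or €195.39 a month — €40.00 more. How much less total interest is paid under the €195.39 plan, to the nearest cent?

€1,435.12

Monthly rate r = 23.5%/12 = 1.95833% = 0.0195833.
At €155.39/mo: n = ⌈−ln(1 − rB₀/P)/ln(1+r)⌉ = 62 payments (last €119.80); total interest = total paid − €5,540.00 = €4,058.59.
At €195.39/mo: 42 payments (last €152.48); total interest €2,623.47.
Interest saved = €4,058.59 − €2,623.47 = €1,435.12.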